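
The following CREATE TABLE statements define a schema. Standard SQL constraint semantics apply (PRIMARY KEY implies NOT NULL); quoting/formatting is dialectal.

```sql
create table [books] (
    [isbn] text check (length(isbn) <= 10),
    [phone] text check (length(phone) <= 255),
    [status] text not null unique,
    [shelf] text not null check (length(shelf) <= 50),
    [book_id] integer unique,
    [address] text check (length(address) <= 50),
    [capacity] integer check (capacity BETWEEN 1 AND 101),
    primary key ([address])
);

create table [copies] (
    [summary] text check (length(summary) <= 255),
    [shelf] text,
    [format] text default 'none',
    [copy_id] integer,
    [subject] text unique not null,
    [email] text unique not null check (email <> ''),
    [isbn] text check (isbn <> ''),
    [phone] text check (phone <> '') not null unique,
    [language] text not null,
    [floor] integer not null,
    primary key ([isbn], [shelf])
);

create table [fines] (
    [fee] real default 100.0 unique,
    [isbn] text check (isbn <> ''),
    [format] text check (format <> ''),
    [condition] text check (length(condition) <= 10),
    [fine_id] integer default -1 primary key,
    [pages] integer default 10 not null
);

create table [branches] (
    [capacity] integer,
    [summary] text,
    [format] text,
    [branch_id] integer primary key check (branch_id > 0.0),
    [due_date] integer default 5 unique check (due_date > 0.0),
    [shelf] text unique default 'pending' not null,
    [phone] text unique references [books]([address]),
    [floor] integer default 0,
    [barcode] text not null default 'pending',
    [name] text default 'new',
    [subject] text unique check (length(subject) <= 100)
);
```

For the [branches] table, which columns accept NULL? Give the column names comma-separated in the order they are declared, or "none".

capacity, summary, format, due_date, phone, floor, name, subject

- capacity: no NOT NULL constraint applies → nullable.
- summary: no NOT NULL constraint applies → nullable.
- format: no NOT NULL constraint applies → nullable.
- branch_id: part of the PRIMARY KEY, which implies NOT NULL → not nullable.
- due_date: CHECK does not forbid NULL (a CHECK constraint passes when its expression is NULL) → nullable.
- shelf: declared NOT NULL → not nullable.
- phone: a foreign key column may be NULL unless separately constrained → nullable.
- floor: DEFAULT only fills an omitted column; an explicit NULL is still allowed → nullable.
- barcode: declared NOT NULL → not nullable.
- name: DEFAULT only fills an omitted column; an explicit NULL is still allowed → nullable.
- subject: CHECK does not forbid NULL (a CHECK constraint passes when its expression is NULL) → nullable.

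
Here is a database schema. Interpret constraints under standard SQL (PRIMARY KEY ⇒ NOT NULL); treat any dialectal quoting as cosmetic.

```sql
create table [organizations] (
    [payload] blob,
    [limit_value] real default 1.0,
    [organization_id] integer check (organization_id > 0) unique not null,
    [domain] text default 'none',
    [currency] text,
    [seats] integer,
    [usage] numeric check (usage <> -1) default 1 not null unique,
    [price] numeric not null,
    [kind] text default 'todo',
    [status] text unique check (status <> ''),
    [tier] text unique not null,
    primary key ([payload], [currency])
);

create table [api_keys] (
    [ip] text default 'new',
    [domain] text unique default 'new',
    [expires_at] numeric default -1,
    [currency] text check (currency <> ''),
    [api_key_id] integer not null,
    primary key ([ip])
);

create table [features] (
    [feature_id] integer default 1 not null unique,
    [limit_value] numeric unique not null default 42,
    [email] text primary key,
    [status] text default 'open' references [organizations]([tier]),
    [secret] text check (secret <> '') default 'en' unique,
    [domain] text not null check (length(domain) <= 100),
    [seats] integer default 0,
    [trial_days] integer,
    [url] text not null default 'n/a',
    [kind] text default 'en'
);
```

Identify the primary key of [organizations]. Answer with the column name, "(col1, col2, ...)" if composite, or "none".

(payload, currency)

A table-level PRIMARY KEY clause names 2 columns: payload, currency.
This is a composite key — the combination is unique, not each column individually.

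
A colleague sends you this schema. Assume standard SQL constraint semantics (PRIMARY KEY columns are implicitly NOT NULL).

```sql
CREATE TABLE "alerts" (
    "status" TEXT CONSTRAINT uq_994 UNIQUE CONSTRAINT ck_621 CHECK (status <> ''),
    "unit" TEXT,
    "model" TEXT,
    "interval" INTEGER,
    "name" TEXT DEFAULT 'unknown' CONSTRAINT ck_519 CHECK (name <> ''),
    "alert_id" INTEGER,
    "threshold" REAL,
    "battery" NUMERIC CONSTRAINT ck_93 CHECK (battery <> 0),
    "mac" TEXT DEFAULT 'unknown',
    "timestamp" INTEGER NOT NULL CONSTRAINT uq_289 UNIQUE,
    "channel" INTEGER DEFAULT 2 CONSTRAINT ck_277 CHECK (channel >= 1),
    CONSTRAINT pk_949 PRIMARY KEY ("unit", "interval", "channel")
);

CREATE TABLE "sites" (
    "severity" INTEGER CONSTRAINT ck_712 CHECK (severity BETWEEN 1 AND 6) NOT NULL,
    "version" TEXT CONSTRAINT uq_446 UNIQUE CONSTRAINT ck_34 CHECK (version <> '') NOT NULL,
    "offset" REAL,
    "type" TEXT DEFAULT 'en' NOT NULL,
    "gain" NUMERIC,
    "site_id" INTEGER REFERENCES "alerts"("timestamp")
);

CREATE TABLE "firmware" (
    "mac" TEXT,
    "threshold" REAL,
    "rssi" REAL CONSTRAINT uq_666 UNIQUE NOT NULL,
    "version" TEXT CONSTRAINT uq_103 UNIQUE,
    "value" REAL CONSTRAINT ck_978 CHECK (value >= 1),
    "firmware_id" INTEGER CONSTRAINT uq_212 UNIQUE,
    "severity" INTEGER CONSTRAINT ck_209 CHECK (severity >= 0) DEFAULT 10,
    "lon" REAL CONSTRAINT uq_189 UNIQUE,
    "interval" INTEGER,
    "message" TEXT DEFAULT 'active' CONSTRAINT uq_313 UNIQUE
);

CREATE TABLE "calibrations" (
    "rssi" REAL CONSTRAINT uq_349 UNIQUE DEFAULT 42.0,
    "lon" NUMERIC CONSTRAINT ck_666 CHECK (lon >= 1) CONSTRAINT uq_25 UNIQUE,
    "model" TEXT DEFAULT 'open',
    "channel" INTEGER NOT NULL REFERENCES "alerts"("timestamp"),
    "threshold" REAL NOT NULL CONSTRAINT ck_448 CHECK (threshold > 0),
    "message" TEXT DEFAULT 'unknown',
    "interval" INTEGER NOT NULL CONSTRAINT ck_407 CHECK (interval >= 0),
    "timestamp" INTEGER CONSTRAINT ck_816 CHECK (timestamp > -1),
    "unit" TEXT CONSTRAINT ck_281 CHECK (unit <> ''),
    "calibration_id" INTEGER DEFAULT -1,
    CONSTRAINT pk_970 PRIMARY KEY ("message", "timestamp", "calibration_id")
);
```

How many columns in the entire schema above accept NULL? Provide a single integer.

23

alerts: 7 nullable (status, model, name, alert_id, threshold, battery, mac — PK (unit, interval, channel) and explicit NOT NULL columns excluded).
sites: 3 nullable (offset, gain, site_id — PK none and explicit NOT NULL columns excluded).
firmware: 9 nullable (mac, threshold, version, value, firmware_id, severity, lon, interval, message — PK none and explicit NOT NULL columns excluded).
calibrations: 4 nullable (rssi, lon, model, unit — PK (message, timestamp, calibration_id) and explicit NOT NULL columns excluded).
Total: 7 + 3 + 9 + 4 = 23.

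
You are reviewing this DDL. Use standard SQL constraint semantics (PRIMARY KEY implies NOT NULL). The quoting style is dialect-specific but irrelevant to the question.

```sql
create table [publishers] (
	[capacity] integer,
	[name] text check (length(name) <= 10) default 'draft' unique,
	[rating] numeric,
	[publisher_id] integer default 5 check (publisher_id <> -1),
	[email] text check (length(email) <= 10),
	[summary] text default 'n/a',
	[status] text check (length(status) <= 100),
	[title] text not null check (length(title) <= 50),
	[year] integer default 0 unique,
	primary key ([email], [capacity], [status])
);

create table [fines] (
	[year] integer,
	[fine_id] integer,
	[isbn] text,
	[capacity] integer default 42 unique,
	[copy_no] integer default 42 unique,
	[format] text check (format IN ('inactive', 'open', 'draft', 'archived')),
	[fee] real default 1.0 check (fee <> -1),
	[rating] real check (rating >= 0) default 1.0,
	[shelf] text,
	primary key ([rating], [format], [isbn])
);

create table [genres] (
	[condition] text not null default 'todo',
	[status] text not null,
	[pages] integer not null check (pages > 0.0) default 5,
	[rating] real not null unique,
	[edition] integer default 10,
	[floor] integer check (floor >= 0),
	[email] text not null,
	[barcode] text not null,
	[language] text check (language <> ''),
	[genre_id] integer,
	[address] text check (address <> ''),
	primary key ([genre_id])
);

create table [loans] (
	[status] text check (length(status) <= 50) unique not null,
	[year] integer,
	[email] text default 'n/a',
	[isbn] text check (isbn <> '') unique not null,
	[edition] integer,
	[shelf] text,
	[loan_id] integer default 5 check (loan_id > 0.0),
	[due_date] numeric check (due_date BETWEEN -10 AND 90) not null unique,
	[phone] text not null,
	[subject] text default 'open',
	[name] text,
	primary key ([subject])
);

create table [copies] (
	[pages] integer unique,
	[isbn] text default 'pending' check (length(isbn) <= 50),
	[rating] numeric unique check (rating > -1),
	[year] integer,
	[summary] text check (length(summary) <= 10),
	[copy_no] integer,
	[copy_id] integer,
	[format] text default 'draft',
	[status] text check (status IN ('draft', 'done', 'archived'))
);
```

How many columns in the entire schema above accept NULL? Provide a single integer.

publishers: 5 nullable (name, rating, publisher_id, summary, year — PK (email, capacity, status) and explicit NOT NULL columns excluded).
fines: 6 nullable (year, fine_id, capacity, copy_no, fee, shelf — PK (rating, format, isbn) and explicit NOT NULL columns excluded).
genres: 4 nullable (edition, floor, language, address — PK (genre_id) and explicit NOT NULL columns excluded).
loans: 6 nullable (year, email, edition, shelf, loan_id, name — PK (subject) and explicit NOT NULL columns excluded).
copies: 9 nullable (pages, isbn, rating, year, summary, copy_no, copy_id, format, status — PK none and explicit NOT NULL columns excluded).
Total: 5 + 6 + 4 + 6 + 9 = 30.

30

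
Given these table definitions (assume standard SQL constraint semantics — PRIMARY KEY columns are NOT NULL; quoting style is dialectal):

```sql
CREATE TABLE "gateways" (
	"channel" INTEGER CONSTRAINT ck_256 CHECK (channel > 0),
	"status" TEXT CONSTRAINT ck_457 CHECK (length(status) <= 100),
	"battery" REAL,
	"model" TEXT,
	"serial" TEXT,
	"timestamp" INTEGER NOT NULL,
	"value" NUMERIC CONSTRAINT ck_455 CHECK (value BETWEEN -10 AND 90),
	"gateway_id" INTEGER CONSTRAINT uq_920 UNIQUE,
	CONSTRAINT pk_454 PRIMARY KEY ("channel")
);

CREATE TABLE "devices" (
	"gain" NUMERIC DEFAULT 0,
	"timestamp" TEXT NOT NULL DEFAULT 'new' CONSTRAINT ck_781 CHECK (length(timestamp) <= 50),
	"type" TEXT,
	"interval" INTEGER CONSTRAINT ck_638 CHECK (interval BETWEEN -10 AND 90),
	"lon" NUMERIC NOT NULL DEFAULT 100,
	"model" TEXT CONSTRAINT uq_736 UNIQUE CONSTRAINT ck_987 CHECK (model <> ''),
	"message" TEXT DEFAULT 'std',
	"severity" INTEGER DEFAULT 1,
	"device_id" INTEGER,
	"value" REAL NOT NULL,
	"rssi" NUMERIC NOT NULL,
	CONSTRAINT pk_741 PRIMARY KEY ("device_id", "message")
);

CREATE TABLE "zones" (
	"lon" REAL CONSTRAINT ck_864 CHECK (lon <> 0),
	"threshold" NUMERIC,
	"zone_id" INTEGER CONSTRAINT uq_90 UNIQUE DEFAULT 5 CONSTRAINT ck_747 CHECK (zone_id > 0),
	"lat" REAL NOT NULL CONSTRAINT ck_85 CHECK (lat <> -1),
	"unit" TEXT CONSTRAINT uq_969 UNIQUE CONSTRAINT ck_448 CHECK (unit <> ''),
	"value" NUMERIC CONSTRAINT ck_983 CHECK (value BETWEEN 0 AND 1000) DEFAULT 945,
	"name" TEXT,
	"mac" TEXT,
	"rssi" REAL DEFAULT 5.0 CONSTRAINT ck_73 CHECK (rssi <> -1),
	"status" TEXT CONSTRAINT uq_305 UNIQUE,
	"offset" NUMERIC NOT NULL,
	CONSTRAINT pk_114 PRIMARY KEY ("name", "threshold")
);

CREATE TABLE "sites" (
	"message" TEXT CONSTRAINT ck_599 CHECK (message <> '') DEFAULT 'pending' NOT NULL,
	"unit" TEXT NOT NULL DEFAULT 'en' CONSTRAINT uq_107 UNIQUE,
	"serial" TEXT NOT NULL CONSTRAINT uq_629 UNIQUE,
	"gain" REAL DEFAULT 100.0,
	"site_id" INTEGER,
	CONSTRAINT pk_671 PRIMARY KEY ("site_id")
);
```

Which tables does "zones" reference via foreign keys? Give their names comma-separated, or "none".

none

No column in zones has a REFERENCES clause.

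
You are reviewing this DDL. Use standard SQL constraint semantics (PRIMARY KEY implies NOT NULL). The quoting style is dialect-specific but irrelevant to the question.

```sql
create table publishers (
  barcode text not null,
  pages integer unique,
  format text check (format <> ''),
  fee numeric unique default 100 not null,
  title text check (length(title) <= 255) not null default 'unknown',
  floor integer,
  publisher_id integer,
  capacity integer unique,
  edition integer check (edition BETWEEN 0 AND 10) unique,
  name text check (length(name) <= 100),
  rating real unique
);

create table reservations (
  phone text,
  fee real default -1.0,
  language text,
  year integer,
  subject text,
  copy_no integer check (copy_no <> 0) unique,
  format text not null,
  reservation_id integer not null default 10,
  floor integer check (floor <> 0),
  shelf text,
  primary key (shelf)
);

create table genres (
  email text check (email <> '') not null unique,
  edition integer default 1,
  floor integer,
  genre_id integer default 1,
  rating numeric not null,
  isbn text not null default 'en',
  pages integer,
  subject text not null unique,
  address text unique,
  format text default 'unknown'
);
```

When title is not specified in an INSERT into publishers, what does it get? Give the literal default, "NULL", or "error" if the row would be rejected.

'unknown'

title has an explicit DEFAULT 'unknown'.
When the column is omitted from an INSERT, that default is used.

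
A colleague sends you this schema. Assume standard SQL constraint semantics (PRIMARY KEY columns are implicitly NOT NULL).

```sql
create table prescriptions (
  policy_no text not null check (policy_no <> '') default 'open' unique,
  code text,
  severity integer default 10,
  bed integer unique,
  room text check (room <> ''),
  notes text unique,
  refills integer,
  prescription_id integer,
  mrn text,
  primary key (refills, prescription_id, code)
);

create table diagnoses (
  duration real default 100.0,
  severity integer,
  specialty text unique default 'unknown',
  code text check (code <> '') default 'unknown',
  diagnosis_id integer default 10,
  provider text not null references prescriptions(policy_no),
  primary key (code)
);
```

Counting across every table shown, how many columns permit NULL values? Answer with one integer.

prescriptions: 5 nullable (severity, bed, room, notes, mrn — PK (refills, prescription_id, code) and explicit NOT NULL columns excluded).
diagnoses: 4 nullable (duration, severity, specialty, diagnosis_id — PK (code) and explicit NOT NULL columns excluded).
Total: 5 + 4 = 9.

9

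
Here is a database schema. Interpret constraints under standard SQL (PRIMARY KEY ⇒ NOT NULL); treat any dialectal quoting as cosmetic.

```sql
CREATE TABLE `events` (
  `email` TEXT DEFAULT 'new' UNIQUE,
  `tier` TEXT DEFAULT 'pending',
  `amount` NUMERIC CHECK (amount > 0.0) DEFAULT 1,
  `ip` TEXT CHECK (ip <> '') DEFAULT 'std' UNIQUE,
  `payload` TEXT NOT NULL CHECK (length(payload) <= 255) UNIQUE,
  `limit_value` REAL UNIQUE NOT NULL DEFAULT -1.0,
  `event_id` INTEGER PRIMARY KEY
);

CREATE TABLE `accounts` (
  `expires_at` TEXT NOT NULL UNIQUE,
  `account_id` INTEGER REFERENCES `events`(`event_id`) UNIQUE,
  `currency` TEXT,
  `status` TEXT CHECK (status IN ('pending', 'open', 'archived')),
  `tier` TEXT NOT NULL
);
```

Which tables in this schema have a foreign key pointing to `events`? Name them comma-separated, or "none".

accounts

- accounts.account_id references events(event_id).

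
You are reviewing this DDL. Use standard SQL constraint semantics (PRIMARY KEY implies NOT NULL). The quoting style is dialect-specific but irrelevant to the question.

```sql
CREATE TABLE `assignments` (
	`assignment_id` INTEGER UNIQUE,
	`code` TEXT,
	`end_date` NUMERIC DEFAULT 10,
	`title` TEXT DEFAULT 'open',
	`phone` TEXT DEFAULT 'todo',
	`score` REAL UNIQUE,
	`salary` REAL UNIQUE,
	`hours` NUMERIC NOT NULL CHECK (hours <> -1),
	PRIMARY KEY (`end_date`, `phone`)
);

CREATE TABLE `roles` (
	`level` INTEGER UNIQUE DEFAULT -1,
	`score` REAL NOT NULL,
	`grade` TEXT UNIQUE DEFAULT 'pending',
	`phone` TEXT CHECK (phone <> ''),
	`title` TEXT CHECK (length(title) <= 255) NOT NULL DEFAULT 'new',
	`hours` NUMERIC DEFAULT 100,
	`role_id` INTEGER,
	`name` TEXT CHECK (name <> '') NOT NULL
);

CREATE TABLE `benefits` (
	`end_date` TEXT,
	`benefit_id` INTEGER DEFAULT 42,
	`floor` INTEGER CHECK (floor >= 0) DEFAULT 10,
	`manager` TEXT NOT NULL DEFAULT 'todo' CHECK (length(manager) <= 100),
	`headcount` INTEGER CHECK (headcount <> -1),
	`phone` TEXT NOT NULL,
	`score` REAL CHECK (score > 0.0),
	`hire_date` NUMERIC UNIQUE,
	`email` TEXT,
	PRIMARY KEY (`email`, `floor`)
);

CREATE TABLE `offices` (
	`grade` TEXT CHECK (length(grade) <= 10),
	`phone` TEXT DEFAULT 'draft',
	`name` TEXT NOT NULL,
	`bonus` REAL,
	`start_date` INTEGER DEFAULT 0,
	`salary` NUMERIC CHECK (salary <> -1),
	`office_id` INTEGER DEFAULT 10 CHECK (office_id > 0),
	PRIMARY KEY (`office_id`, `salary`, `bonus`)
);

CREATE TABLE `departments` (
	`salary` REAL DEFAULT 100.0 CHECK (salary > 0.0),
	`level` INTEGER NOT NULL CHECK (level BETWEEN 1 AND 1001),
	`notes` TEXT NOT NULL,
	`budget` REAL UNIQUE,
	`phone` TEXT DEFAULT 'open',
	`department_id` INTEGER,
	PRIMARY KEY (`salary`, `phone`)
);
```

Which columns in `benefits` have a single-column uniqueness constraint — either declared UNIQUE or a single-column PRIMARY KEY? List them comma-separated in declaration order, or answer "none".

- end_date: no UNIQUE or single-column PK constraint.
- benefit_id: no UNIQUE or single-column PK constraint.
- floor: part of a composite PRIMARY KEY — only the tuple is unique, not this column on its own.
- manager: no UNIQUE or single-column PK constraint.
- headcount: no UNIQUE or single-column PK constraint.
- phone: no UNIQUE or single-column PK constraint.
- score: no UNIQUE or single-column PK constraint.
- hire_date: declared UNIQUE → unique.
- email: part of a composite PRIMARY KEY — only the tuple is unique, not this column on its own.

hire_date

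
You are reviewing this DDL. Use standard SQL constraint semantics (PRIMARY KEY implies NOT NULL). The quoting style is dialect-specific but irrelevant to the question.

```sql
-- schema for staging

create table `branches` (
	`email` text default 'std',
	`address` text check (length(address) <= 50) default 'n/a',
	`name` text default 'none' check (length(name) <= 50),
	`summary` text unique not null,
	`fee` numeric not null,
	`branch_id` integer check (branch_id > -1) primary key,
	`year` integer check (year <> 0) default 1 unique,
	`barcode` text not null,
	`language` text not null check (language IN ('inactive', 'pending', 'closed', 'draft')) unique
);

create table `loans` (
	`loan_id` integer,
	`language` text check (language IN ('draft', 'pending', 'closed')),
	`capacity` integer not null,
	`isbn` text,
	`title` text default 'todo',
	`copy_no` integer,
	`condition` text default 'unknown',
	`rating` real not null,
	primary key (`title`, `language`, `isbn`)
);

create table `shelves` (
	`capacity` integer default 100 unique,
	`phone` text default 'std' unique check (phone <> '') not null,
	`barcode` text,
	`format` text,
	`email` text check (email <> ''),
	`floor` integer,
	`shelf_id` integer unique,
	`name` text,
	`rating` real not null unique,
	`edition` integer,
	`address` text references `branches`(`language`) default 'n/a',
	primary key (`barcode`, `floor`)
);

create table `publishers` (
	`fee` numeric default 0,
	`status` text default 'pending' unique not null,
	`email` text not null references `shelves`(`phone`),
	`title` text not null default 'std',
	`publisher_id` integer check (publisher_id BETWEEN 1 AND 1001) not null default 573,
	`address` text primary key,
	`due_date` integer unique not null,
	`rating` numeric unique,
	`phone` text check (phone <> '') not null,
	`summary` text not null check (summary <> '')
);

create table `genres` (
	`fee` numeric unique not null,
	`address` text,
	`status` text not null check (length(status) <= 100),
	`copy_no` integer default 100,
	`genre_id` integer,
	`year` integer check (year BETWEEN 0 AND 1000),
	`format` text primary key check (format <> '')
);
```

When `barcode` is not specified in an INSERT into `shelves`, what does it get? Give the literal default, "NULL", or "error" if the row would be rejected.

error

barcode has no DEFAULT clause.
Omitting it would insert NULL, but it is part of the PRIMARY KEY, so the INSERT fails.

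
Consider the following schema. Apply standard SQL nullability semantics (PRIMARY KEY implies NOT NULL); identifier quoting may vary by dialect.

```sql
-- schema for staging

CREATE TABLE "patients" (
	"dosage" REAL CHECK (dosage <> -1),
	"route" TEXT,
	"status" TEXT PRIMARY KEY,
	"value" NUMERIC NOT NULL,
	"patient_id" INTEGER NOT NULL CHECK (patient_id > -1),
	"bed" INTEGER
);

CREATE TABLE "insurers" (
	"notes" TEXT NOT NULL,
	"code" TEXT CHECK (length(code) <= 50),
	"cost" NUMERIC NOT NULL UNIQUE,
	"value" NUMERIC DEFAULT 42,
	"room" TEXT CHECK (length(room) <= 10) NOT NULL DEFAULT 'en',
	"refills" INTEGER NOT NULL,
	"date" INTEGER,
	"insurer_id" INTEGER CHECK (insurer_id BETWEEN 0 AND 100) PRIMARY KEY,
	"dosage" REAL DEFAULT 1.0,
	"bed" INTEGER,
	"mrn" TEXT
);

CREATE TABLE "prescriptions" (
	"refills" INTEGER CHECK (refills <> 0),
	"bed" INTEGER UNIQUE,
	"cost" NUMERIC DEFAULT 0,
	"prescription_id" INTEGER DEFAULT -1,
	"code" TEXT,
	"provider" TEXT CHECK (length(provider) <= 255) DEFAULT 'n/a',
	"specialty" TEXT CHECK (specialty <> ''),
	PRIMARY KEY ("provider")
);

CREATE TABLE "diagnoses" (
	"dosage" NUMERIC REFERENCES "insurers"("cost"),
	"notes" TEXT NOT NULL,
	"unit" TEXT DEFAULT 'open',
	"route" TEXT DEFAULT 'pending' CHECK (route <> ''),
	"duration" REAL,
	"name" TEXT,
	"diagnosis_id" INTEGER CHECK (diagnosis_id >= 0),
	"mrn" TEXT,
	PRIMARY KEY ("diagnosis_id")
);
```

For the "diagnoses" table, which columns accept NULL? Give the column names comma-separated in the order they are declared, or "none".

dosage, unit, route, duration, name, mrn

- dosage: a foreign key column may be NULL unless separately constrained → nullable.
- notes: declared NOT NULL → not nullable.
- unit: DEFAULT only fills an omitted column; an explicit NULL is still allowed → nullable.
- route: CHECK does not forbid NULL (a CHECK constraint passes when its expression is NULL) → nullable.
- duration: no NOT NULL constraint applies → nullable.
- name: no NOT NULL constraint applies → nullable.
- diagnosis_id: part of the PRIMARY KEY, which implies NOT NULL → not nullable.
- mrn: no NOT NULL constraint applies → nullable.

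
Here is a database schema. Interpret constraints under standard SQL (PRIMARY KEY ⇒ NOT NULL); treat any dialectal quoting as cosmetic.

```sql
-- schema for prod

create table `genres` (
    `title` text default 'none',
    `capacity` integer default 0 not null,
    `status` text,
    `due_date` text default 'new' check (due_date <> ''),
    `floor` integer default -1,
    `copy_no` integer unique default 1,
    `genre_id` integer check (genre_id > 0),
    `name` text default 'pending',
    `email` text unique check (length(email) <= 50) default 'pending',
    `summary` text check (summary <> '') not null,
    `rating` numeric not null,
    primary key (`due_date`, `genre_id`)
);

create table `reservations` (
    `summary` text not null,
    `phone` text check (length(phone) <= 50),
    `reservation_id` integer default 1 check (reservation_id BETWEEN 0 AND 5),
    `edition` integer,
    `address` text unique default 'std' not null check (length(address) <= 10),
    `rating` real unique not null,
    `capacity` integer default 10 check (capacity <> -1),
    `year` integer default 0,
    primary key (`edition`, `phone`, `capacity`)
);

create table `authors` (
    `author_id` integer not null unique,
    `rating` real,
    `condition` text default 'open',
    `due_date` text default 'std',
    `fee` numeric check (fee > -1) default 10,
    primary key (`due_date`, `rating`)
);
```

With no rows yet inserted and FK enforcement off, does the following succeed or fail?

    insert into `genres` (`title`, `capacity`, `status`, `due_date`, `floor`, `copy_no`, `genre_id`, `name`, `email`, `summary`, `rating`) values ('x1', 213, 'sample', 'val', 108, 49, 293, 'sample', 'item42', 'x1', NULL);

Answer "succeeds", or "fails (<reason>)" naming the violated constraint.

rating is explicitly set to NULL, but rating is declared NOT NULL.

fails (NOT NULL on rating)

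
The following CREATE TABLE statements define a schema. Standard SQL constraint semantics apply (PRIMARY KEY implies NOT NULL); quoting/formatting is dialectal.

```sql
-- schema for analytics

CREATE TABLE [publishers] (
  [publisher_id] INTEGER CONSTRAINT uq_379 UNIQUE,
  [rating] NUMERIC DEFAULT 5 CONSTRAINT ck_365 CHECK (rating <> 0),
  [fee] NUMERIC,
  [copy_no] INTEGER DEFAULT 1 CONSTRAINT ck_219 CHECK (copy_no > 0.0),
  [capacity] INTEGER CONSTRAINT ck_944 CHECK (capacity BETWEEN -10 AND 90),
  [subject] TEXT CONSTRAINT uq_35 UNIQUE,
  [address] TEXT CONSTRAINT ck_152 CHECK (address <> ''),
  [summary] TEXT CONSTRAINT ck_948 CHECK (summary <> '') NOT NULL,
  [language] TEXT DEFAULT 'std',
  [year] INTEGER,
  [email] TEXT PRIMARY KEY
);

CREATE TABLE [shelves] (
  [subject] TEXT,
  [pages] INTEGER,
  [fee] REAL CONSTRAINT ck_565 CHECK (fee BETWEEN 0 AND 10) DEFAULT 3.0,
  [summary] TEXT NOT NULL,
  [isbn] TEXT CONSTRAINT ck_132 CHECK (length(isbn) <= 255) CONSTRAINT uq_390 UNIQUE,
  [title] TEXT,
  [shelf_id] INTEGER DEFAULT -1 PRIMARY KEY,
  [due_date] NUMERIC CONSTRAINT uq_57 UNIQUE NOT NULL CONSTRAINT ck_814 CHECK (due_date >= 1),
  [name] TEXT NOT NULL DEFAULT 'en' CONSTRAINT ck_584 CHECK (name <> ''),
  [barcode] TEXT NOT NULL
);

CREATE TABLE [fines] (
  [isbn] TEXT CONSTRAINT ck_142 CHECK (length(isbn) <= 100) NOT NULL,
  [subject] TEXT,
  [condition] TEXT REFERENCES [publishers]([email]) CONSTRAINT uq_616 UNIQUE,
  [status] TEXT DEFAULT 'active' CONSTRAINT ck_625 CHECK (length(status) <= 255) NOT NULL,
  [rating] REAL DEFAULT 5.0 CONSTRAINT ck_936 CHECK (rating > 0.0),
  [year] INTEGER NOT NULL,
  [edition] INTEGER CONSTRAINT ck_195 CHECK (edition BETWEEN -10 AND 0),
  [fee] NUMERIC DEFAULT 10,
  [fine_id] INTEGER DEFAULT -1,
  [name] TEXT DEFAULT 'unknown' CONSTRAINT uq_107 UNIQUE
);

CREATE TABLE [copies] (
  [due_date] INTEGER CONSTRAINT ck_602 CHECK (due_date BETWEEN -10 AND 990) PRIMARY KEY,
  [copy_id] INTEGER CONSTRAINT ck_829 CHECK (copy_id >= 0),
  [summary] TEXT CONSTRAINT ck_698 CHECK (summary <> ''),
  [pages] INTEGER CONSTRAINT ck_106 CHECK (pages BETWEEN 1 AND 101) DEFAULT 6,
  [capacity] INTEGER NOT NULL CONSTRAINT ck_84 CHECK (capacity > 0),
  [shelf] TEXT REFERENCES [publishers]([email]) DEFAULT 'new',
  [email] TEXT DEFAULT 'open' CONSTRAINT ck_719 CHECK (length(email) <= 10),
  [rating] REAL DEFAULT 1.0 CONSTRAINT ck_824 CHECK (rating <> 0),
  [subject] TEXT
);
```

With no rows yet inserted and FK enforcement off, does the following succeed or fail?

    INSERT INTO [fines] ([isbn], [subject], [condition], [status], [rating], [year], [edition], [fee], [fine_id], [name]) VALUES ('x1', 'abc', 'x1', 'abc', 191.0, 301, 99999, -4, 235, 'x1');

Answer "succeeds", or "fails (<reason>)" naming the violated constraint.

The value 99999 for edition violates CHECK (edition BETWEEN -10 AND 0).

fails (CHECK on edition)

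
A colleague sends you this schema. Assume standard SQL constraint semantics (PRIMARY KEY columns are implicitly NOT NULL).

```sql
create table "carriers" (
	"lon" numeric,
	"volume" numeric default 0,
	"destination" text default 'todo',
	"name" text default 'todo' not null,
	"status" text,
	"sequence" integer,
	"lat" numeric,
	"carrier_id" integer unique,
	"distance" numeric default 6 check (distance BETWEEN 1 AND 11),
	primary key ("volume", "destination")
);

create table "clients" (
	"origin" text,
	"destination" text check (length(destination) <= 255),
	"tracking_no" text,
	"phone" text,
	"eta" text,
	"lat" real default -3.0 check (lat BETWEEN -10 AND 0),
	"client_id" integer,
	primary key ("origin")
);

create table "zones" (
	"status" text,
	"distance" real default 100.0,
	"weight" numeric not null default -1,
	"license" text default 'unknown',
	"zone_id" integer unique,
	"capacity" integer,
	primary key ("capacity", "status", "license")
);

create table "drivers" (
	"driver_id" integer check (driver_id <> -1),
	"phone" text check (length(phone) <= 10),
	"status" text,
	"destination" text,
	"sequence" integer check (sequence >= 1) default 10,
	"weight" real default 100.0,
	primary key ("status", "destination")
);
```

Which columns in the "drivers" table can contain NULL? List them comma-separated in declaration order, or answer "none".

driver_id, phone, sequence, weight

- driver_id: CHECK does not forbid NULL (a CHECK constraint passes when its expression is NULL) → nullable.
- phone: CHECK does not forbid NULL (a CHECK constraint passes when its expression is NULL) → nullable.
- status: part of the PRIMARY KEY, which implies NOT NULL → not nullable.
- destination: part of the PRIMARY KEY, which implies NOT NULL → not nullable.
- sequence: CHECK does not forbid NULL (a CHECK constraint passes when its expression is NULL) → nullable.
- weight: DEFAULT only fills an omitted column; an explicit NULL is still allowed → nullable.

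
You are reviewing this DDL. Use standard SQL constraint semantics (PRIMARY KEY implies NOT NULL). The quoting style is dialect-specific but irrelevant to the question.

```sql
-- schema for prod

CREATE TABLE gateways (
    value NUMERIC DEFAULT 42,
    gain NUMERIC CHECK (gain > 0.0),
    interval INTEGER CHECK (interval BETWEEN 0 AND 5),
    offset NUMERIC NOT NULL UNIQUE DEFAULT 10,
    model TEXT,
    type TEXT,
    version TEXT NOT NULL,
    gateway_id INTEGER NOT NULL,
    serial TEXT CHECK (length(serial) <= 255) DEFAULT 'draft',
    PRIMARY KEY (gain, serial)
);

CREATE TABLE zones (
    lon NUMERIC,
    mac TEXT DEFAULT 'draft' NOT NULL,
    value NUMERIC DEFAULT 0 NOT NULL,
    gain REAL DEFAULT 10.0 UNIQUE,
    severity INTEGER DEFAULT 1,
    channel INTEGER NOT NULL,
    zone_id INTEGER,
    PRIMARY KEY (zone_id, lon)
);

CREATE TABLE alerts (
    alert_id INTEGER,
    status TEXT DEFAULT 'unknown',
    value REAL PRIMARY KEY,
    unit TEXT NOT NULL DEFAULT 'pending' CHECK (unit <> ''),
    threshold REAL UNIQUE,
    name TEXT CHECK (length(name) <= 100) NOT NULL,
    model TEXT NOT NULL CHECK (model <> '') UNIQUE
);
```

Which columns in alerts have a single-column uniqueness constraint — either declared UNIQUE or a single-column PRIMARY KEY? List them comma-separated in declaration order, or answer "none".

- alert_id: no UNIQUE or single-column PK constraint.
- status: no UNIQUE or single-column PK constraint.
- value: single-column PRIMARY KEY → unique.
- unit: no UNIQUE or single-column PK constraint.
- threshold: declared UNIQUE → unique.
- name: no UNIQUE or single-column PK constraint.
- model: declared UNIQUE → unique.

value, threshold, model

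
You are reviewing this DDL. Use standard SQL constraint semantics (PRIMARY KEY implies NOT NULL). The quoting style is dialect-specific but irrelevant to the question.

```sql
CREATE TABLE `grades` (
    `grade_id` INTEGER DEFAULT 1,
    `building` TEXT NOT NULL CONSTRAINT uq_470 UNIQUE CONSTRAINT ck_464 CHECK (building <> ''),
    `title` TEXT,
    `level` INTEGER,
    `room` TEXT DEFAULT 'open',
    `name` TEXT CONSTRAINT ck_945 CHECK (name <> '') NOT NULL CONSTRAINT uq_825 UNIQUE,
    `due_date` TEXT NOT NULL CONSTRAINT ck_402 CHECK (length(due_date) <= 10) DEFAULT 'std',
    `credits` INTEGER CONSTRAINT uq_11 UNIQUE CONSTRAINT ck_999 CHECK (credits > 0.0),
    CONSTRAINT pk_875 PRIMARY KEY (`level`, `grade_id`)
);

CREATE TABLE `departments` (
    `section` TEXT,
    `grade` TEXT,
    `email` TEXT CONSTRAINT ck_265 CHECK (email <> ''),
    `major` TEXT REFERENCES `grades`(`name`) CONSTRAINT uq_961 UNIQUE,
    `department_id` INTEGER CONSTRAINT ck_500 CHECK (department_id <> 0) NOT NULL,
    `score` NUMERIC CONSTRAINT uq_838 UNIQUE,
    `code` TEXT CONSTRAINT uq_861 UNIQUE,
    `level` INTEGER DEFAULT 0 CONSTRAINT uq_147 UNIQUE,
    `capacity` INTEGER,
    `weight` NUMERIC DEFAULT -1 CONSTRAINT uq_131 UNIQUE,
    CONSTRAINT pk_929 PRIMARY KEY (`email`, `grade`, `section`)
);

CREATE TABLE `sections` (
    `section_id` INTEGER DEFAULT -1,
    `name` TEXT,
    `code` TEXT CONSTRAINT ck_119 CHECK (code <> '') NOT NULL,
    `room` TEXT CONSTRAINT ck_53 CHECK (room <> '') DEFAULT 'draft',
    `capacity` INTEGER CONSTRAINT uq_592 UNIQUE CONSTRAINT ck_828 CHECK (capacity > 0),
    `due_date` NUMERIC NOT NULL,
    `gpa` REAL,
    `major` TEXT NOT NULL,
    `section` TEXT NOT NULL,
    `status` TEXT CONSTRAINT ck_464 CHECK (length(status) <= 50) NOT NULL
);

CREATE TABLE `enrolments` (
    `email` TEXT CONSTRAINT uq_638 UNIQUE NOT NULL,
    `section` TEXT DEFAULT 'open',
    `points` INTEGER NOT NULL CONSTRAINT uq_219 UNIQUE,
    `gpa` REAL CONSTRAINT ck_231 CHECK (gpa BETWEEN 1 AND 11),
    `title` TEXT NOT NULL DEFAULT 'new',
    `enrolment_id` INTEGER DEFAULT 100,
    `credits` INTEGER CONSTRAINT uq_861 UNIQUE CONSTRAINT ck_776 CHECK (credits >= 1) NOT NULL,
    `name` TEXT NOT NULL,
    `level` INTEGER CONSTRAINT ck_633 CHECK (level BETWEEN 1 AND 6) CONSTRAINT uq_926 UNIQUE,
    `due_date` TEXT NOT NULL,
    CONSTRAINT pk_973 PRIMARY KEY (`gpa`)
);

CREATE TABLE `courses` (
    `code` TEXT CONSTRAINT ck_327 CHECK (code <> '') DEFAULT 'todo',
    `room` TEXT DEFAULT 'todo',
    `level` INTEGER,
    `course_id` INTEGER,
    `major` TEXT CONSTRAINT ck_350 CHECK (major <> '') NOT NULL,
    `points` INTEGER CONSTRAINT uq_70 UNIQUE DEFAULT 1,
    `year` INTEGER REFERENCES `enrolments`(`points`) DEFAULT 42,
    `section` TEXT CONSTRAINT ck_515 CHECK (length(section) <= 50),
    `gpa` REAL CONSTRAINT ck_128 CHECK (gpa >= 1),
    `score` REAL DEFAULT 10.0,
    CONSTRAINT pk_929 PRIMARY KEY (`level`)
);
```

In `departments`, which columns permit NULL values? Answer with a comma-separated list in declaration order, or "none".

- section: part of the PRIMARY KEY, which implies NOT NULL → not nullable.
- grade: part of the PRIMARY KEY, which implies NOT NULL → not nullable.
- email: part of the PRIMARY KEY, which implies NOT NULL → not nullable.
- major: a foreign key column may be NULL unless separately constrained → nullable.
- department_id: declared NOT NULL → not nullable.
- score: UNIQUE does not imply NOT NULL → nullable.
- code: UNIQUE does not imply NOT NULL → nullable.
- level: UNIQUE does not imply NOT NULL → nullable.
- capacity: no NOT NULL constraint applies → nullable.
- weight: UNIQUE does not imply NOT NULL → nullable.

major, score, code, level, capacity, weight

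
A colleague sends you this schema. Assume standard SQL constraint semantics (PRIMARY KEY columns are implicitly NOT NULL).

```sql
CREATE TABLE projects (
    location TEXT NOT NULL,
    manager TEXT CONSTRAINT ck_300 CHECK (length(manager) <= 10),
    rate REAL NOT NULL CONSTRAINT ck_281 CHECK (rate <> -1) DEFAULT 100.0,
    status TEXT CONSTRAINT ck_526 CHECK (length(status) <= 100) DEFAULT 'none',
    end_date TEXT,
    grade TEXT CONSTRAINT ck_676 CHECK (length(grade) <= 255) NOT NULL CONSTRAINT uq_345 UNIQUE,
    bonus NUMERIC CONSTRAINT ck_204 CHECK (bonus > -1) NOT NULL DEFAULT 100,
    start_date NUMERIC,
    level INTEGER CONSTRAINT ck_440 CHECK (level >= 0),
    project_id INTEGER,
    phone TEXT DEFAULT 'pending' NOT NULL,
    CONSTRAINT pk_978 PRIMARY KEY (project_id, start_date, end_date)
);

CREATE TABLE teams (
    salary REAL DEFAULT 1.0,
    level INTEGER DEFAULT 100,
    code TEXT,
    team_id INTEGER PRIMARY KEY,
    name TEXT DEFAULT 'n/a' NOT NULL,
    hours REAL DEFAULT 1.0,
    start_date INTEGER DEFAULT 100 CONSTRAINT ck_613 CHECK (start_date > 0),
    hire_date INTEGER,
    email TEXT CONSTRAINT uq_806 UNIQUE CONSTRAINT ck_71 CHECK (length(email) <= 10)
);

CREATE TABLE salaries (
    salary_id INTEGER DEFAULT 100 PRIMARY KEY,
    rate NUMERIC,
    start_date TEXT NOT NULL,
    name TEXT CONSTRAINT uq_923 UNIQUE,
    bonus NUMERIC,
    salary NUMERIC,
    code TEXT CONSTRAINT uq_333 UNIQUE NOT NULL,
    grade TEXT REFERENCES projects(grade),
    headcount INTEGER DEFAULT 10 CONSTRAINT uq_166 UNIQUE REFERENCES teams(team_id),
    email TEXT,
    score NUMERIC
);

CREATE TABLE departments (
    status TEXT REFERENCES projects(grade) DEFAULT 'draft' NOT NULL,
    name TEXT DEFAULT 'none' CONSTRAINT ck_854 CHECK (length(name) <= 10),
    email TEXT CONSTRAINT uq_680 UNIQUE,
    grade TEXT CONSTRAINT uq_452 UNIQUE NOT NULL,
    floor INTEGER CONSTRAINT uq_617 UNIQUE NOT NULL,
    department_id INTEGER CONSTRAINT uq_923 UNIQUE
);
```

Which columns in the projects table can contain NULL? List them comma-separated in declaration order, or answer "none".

manager, status, level

- location: declared NOT NULL → not nullable.
- manager: CHECK does not forbid NULL (a CHECK constraint passes when its expression is NULL) → nullable.
- rate: declared NOT NULL → not nullable.
- status: CHECK does not forbid NULL (a CHECK constraint passes when its expression is NULL) → nullable.
- end_date: part of the PRIMARY KEY, which implies NOT NULL → not nullable.
- grade: declared NOT NULL → not nullable.
- bonus: declared NOT NULL → not nullable.
- start_date: part of the PRIMARY KEY, which implies NOT NULL → not nullable.
- level: CHECK does not forbid NULL (a CHECK constraint passes when its expression is NULL) → nullable.
- project_id: part of the PRIMARY KEY, which implies NOT NULL → not nullable.
- phone: declared NOT NULL → not nullable.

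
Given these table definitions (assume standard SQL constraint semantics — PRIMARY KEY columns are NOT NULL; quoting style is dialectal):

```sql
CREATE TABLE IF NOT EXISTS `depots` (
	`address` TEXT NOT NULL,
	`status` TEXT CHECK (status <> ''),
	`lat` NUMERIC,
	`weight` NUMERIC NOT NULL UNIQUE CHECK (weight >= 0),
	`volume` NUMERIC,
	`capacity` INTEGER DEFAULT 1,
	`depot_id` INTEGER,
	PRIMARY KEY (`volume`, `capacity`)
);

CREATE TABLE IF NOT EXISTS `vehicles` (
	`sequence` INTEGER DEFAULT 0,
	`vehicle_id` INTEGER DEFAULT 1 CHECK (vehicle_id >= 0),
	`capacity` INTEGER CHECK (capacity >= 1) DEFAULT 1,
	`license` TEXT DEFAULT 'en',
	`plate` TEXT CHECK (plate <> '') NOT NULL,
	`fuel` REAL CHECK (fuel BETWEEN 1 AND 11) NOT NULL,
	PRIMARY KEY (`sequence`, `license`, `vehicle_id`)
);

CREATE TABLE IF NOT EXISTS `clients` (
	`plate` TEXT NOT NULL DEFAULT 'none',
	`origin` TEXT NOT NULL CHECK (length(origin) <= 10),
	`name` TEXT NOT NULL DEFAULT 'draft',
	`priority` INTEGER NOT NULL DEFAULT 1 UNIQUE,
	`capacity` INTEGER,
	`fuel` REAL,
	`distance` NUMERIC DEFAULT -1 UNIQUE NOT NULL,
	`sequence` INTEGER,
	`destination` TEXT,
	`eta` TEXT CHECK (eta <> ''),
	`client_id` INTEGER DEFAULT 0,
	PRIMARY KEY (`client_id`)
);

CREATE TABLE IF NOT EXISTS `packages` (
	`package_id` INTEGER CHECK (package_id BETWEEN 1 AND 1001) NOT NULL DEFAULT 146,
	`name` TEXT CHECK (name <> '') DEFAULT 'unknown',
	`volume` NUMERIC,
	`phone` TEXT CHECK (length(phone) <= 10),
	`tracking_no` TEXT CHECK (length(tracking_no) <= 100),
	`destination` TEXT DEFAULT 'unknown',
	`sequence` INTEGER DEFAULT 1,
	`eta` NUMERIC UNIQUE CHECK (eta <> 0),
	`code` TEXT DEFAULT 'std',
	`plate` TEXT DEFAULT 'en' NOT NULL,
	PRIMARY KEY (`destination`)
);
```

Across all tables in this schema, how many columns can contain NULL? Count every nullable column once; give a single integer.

depots: 3 nullable (status, lat, depot_id — PK (volume, capacity) and explicit NOT NULL columns excluded).
vehicles: 1 nullable (capacity — PK (sequence, license, vehicle_id) and explicit NOT NULL columns excluded).
clients: 5 nullable (capacity, fuel, sequence, destination, eta — PK (client_id) and explicit NOT NULL columns excluded).
packages: 7 nullable (name, volume, phone, tracking_no, sequence, eta, code — PK (destination) and explicit NOT NULL columns excluded).
Total: 3 + 1 + 5 + 7 = 16.

16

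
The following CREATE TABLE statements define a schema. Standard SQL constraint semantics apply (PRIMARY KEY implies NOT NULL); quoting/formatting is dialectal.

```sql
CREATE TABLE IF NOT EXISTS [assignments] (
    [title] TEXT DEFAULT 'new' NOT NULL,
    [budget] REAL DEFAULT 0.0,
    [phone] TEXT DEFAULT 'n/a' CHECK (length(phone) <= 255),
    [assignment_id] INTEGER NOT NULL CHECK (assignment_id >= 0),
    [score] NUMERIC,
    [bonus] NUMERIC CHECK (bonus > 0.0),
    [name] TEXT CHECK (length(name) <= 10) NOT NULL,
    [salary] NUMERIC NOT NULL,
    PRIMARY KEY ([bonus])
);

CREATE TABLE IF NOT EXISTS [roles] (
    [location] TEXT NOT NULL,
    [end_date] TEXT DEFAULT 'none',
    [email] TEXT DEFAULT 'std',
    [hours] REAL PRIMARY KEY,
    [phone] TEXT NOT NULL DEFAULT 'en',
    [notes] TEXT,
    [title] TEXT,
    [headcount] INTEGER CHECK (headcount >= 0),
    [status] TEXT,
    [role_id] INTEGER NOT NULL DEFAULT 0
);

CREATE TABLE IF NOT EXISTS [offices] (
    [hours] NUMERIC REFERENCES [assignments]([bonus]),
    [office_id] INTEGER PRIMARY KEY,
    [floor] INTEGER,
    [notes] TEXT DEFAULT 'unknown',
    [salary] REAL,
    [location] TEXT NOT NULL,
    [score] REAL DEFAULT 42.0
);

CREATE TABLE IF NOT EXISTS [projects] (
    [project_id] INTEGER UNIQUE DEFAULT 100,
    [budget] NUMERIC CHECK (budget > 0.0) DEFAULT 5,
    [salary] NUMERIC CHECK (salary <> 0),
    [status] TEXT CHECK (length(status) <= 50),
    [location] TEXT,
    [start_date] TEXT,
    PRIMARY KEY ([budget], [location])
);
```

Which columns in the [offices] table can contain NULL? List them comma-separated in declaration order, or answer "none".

hours, floor, notes, salary, score

- hours: a foreign key column may be NULL unless separately constrained → nullable.
- office_id: part of the PRIMARY KEY, which implies NOT NULL → not nullable.
- floor: no NOT NULL constraint applies → nullable.
- notes: DEFAULT only fills an omitted column; an explicit NULL is still allowed → nullable.
- salary: no NOT NULL constraint applies → nullable.
- location: declared NOT NULL → not nullable.
- score: DEFAULT only fills an omitted column; an explicit NULL is still allowed → nullable.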